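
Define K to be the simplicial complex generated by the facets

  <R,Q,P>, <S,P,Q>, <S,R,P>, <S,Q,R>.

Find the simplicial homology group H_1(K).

H_1 ≅ 0.

K has 4 vertices, 6 edges, 4 triangles.
rank ∂_1 = 3, rank ∂_2 = 3 ⇒ b_1 = 6 − 3 − 3 = 0; all invariant factors of ∂_2 are 1 so no torsion. So H_1 ≅ 0.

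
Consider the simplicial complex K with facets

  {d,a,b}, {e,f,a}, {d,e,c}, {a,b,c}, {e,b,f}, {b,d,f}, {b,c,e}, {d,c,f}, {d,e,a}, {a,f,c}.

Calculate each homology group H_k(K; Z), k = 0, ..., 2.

We work with the vertex ordering a < b < c < d < e < f. The simplices of K, each written with vertices in increasing order, are:

  0-simplices (6): a, b, c, d, e, f
  1-simplices (15): ab, ac, ad, ae, af, bc, bd, be, bf, cd, ce, cf, de, df, ef
  2-simplices (10): abc, abd, acf, ade, aef, bce, bdf, bef, cde, cdf

so the chain groups are C_0 ≅ Z^6, C_1 ≅ Z^15, C_2 ≅ Z^10.

Boundary ∂_1: C_1 → C_0 is given by ∂[p,q] = [q] − [p]. For instance
  ∂ae = e − a.
The 6×15 boundary matrix has rank 5 and Smith normal form diag(1,1,1,1,1).

Boundary ∂_2: C_2 → C_1 maps a triangle to the signed sum of its edges. For instance
  ∂abc = bc − ac + ab,
  ∂acf = cf − af + ac.
The 15×10 boundary matrix has rank 10 and Smith normal form diag(1,1,1,1,1,1,1,1,1,2).

Now H_k = ker ∂_k / im ∂_{k+1}, so:

  H_0: rank C_0 − rank ∂_1 = 6 − 5 = 1, and the invariant factors of ∂_1 are all 1, so H_0 = Z.
  H_1: rank ker ∂_1 − rank ∂_2 = (15 − 5) − 10 = 0, and ∂_2 has invariant factor 2 > 1, so H_1 = Z/2.
  H_2: rank ker ∂_2 − rank ∂_3 = (10 − 10) − 0 = 0, and there is no ∂_3, so H_2 = 0.

H_0 ≅ Z,  H_1 ≅ Z/2,  H_2 = 0.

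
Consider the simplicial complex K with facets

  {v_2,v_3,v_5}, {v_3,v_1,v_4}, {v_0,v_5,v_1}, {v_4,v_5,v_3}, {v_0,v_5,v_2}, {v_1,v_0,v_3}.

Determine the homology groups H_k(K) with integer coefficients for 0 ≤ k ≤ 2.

H_0 ≅ Z,  H_1 ≅ Z,  H_2 = 0.

We work with the vertex ordering v_0 < v_1 < v_2 < v_3 < v_4 < v_5. The simplices of K, each written with vertices in increasing order, are:

  0-simplices (6): [v_0], [v_1], [v_2], [v_3], [v_4], [v_5]
  1-simplices (12): [v_0,v_1], [v_0,v_2], [v_0,v_3], [v_0,v_5], [v_1,v_3], [v_1,v_4], [v_1,v_5], [v_2,v_3], [v_2,v_5], [v_3,v_4], [v_3,v_5], [v_4,v_5]
  2-simplices (6): [v_0,v_1,v_3], [v_0,v_1,v_5], [v_0,v_2,v_5], [v_1,v_3,v_4], [v_2,v_3,v_5], [v_3,v_4,v_5]

Hence C_0 ≅ Z^6, C_1 ≅ Z^12, C_2 ≅ Z^6.

The boundary map ∂_1: C_1 → C_0 is given by ∂[p,q] = [q] − [p].
This gives a 6×12 integer matrix of rank 5; reducing to Smith normal form yields diagonal entries (1,1,1,1,1).

Boundary ∂_2: C_2 → C_1 maps a triangle to the signed sum of its edges. For instance
  ∂[v_0,v_2,v_5] = [v_2,v_5] − [v_0,v_5] + [v_0,v_2],
  ∂[v_3,v_4,v_5] = [v_4,v_5] − [v_3,v_5] + [v_3,v_4].
As a 12×6 matrix over Z this has rank 6, with invariant factors (1,1,1,1,1,1).

Computing H_k = (kernel of ∂_k) / (image of ∂_{k+1}):

  H_0: rank C_0 − rank ∂_1 = 6 − 5 = 1, and the invariant factors of ∂_1 are all 1, so H_0 ≅ Z.
  H_1: rank ker ∂_1 − rank ∂_2 = (12 − 5) − 6 = 1, and the invariant factors of ∂_2 are all 1, so H_1 ≅ Z.
  H_2: rank ker ∂_2 − rank ∂_3 = (6 − 6) − 0 = 0, and there is no ∂_3, so H_2 ≅ 0.

(K is a triangulation of the cylinder S^1 x I.)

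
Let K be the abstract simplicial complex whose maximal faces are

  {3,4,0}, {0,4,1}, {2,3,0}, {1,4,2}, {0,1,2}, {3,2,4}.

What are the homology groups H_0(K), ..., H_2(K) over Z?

We work with the vertex ordering 0 < 1 < 2 < 3 < 4. The simplices of K, each written with vertices in increasing order, are:

  0-simplices (5): [0], [1], [2], [3], [4]
  1-simplices (9): [0,1], [0,2], [0,3], [0,4], [1,2], [1,4], [2,3], [2,4], [3,4]
  2-simplices (6): [0,1,2], [0,1,4], [0,2,3], [0,3,4], [1,2,4], [2,3,4]

so the chain groups are C_0 ≅ Z^5, C_1 ≅ Z^9, C_2 ≅ Z^6.

Boundary ∂_1: C_1 → C_0 is given by ∂[p,q] = [q] − [p].
The resulting 5×9 matrix has rank 4, and its Smith normal form has invariant factors (1,1,1,1).

∂_2: C_2 → C_1 acts by ∂[p,q,r] = [q,r] − [p,r] + [p,q]. For instance
  ∂[2,3,4] = [3,4] − [2,4] + [2,3],
  ∂[0,3,4] = [3,4] − [0,4] + [0,3].
The 9×6 boundary matrix has rank 5 and Smith normal form diag(1,1,1,1,1).

Now H_k = ker ∂_k / im ∂_{k+1}, so:

  H_0: rank C_0 − rank ∂_1 = 5 − 4 = 1, and the invariant factors of ∂_1 are all 1, so H_0 = Z.
  H_1: rank ker ∂_1 − rank ∂_2 = (9 − 4) − 5 = 0, and the invariant factors of ∂_2 are all 1, so H_1 = 0.
  H_2: rank ker ∂_2 − rank ∂_3 = (6 − 5) − 0 = 1, and there is no ∂_3, so H_2 = Z.

As a check, the Euler characteristic is 5 − 9 + 6 = 2, which agrees with 1 − 0 + 1 = 2.

H_0 = Z,  H_1 = 0,  H_2 = Z.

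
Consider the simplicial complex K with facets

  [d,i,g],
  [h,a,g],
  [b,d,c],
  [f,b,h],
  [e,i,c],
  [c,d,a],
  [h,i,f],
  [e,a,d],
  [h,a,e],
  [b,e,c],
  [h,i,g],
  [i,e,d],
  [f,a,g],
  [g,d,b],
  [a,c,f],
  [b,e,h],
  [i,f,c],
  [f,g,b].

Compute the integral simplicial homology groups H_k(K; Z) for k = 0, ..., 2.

We work with the vertex ordering a < b < c < d < e < f < g < h < i. The simplices of K, each written with vertices in increasing order, are:

  0-simplices (9): a, b, c, d, e, f, g, h, i
  1-simplices (27): ac, ad, ae, af, ag, ah, bc, bd, be, bf, bg, bh, cd, ce, cf, ci, de, dg, di, eh, ei, fg, fh, fi, gh, gi, hi
  2-simplices (18): acd, acf, ade, aeh, afg, agh, bcd, bce, bdg, beh, bfg, bfh, cei, cfi, dei, dgi, fhi, ghi

giving chain groups C_0 ≅ Z^9, C_1 ≅ Z^27, C_2 ≅ Z^18.

The boundary map ∂_1: C_1 → C_0 sends each edge [p,q] (with p < q) to q − p. For instance
  ∂fg = g − f.
This gives a 9×27 integer matrix of rank 8; reducing to Smith normal form yields diagonal entries (1,1,1,1,1,1,1,1).

Boundary ∂_2: C_2 → C_1 sends each 2-simplex [p,q,r] to [q,r] − [p,r] + [p,q]. For instance
  ∂bcd = cd − bd + bc,
  ∂dgi = gi − di + dg.
The 27×18 boundary matrix has rank 18 and Smith normal form diag(1,1,1,1,1,1,1,1,1,1,1,1,1,1,1,1,1,2).

Reading off H_k = ker ∂_k / im ∂_{k+1}:

  H_0: rank C_0 − rank ∂_1 = 9 − 8 = 1, and the invariant factors of ∂_1 are all 1, so H_0 ≅ Z.
  H_1: rank ker ∂_1 − rank ∂_2 = (27 − 8) − 18 = 1, and ∂_2 has invariant factor 2 > 1, so H_1 ≅ Z ⊕ Z/2.
  H_2: rank ker ∂_2 − rank ∂_3 = (18 − 18) − 0 = 0, and there is no ∂_3, so H_2 ≅ 0.

H_0 ≅ Z,  H_1 ≅ Z ⊕ Z/2,  H_2 = 0.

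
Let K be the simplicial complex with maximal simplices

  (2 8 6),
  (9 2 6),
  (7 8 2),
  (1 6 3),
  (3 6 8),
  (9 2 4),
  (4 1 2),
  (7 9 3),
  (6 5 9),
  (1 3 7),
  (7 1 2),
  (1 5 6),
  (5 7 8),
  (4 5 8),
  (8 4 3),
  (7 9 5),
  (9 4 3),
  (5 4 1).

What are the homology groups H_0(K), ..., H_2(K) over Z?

H_0 ≅ Z,  H_1 ≅ Z^2,  H_2 ≅ Z.

We work with the vertex ordering 1 < 2 < 3 < 4 < 5 < 6 < 7 < 8 < 9. The simplices of K, each written with vertices in increasing order, are:

  0-simplices (9): [1], [2], [3], [4], [5], [6], [7], [8], [9]
  1-simplices (27): (27 of them)
  2-simplices (18): [1,2,4], [1,2,7], [1,3,6], [1,3,7], [1,4,5], [1,5,6], [2,4,9], [2,6,8], [2,6,9], [2,7,8], [3,4,8], [3,4,9], [3,6,8], [3,7,9], [4,5,8], [5,6,9], [5,7,8], [5,7,9]

Hence C_0 ≅ Z^9, C_1 ≅ Z^27, C_2 ≅ Z^18.

Boundary ∂_1: C_1 → C_0 is given by ∂[p,q] = [q] − [p].
The resulting 9×27 matrix has rank 8, and its Smith normal form has invariant factors (1,1,1,1,1,1,1,1).

Boundary ∂_2: C_2 → C_1 sends each 2-simplex [p,q,r] to [q,r] − [p,r] + [p,q]. For instance
  ∂[5,7,9] = [7,9] − [5,9] + [5,7],
  ∂[2,7,8] = [7,8] − [2,8] + [2,7].
The 27×18 boundary matrix has rank 17 and Smith normal form diag(1,1,1,1,1,1,1,1,1,1,1,1,1,1,1,1,1).

Now H_k = ker ∂_k / im ∂_{k+1}, so:

  H_0: rank C_0 − rank ∂_1 = 9 − 8 = 1, and the invariant factors of ∂_1 are all 1, so H_0 = Z.
  H_1: rank ker ∂_1 − rank ∂_2 = (27 − 8) − 17 = 2, and the invariant factors of ∂_2 are all 1, so H_1 = Z^2.
  H_2: rank ker ∂_2 − rank ∂_3 = (18 − 17) − 0 = 1, and there is no ∂_3, so H_2 = Z.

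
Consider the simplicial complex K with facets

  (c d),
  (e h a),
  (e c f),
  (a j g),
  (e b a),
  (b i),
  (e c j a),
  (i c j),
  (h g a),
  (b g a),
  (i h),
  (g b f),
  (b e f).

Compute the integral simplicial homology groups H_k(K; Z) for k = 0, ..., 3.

H_0 = Z,  H_1 = Z^2,  H_2 = 0,  H_3 = 0.

K has 10 vertices, 23 edges, 13 triangles, 1 3-simplex.
rank ∂_0 = 0, rank ∂_1 = 9 ⇒ b_0 = 10 − 0 − 9 = 1; all invariant factors of ∂_1 are 1 so no torsion. So H_0 ≅ Z.
rank ∂_1 = 9, rank ∂_2 = 12 ⇒ b_1 = 23 − 9 − 12 = 2; all invariant factors of ∂_2 are 1 so no torsion. So H_1 ≅ Z^2.
rank ∂_2 = 12, rank ∂_3 = 1 ⇒ b_2 = 13 − 12 − 1 = 0; all invariant factors of ∂_3 are 1 so no torsion. So H_2 ≅ 0.
rank ∂_3 = 1, rank ∂_4 = 0 ⇒ b_3 = 1 − 1 − 0 = 0. So H_3 ≅ 0.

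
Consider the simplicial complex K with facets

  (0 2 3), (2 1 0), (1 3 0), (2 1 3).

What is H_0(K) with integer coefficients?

H_0 ≅ Z.

Take the total order 0 < 1 < 2 < 3 on the vertex set. Then K (dimension 2) consists of the simplices:

  0-simplices (4): [0], [1], [2], [3]
  1-simplices (6): [0,1], [0,2], [0,3], [1,2], [1,3], [2,3]
  2-simplices (4): [0,1,2], [0,1,3], [0,2,3], [1,2,3]

giving chain groups C_0 ≅ Z^4, C_1 ≅ Z^6, C_2 ≅ Z^4.

The boundary map ∂_1: C_1 → C_0 sends each edge [p,q] (with p < q) to q − p.
As a 4×6 matrix over Z this has rank 3, with invariant factors (1,1,1).

Boundary ∂_2: C_2 → C_1 sends each 2-simplex [p,q,r] to [q,r] − [p,r] + [p,q]. For instance
  ∂[1,2,3] = [2,3] − [1,3] + [1,2],
  ∂[0,2,3] = [2,3] − [0,3] + [0,2].
This gives a 6×4 integer matrix of rank 3; reducing to Smith normal form yields diagonal entries (1,1,1).

From H_k ≅ ker(∂_k) / im(∂_{k+1}) we obtain:

  H_0: rank C_0 − rank ∂_1 = 4 − 3 = 1, and the invariant factors of ∂_1 are all 1, so H_0 = Z.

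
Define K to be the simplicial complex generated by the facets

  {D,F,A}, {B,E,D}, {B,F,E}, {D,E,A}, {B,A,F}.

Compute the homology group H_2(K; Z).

H_2 = 0.

Take the total order A < B < D < E < F on the vertex set. Then K (dimension 2) consists of the simplices:

  0-simplices (5): A, B, D, E, F
  1-simplices (10): AB, AD, AE, AF, BD, BE, BF, DE, DF, EF
  2-simplices (5): ABF, ADE, ADF, BDE, BEF

Hence C_0 ≅ Z^5, C_1 ≅ Z^10, C_2 ≅ Z^5.

Boundary ∂_1: C_1 → C_0 maps an edge to its endpoints' difference, ∂[p,q] = q − p. For instance
  ∂AD = D − A.
As a 5×10 matrix over Z this has rank 4, with invariant factors (1,1,1,1).

The boundary map ∂_2: C_2 → C_1 sends each 2-simplex [p,q,r] to [q,r] − [p,r] + [p,q]. For instance
  ∂ADF = DF − AF + AD,
  ∂ABF = BF − AF + AB.
As a 10×5 matrix over Z this has rank 5, with invariant factors (1,1,1,1,1).

Reading off H_k = ker ∂_k / im ∂_{k+1}:

  H_2: rank ker ∂_2 − rank ∂_3 = (5 − 5) − 0 = 0, and there is no ∂_3, so H_2 = 0.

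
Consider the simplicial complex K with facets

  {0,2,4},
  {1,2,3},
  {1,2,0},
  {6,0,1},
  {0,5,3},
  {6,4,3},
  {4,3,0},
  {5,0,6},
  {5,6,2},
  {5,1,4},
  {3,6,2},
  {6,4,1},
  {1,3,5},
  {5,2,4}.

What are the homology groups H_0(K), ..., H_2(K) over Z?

H_0 ≅ Z,  H_1 ≅ Z^2,  H_2 ≅ Z.

K has 7 vertices, 21 edges, 14 triangles.
rank ∂_0 = 0, rank ∂_1 = 6 ⇒ b_0 = 7 − 0 − 6 = 1; all invariant factors of ∂_1 are 1 so no torsion. So H_0 ≅ Z.
rank ∂_1 = 6, rank ∂_2 = 13 ⇒ b_1 = 21 − 6 − 13 = 2; all invariant factors of ∂_2 are 1 so no torsion. So H_1 ≅ Z^2.
rank ∂_2 = 13, rank ∂_3 = 0 ⇒ b_2 = 14 − 13 − 0 = 1. So H_2 ≅ Z.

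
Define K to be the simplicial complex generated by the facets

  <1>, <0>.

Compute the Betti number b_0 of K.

b_0 = 2.

Fix the vertex order 0 < 1 and write every simplex with vertices in increasing order. Then dim K = 0 and the simplices of K are:

  0-simplices (2): [0], [1]

so the chain groups are C_0 ≅ Z^2.

From H_k ≅ ker(∂_k) / im(∂_{k+1}) we obtain:

  H_0: rank C_0 − rank ∂_1 = 2 − 0 = 2, and there is no ∂_1, so H_0 ≅ Z^2.

(K is a triangulation of a set of 2 points.)

Hence the Betti numbers are b_0 = 2.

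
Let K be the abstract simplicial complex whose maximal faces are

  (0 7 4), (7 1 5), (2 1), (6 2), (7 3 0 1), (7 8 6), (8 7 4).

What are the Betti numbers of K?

We work with the vertex ordering 0 < 1 < 2 < 3 < 4 < 5 < 6 < 7 < 8. The simplices of K, each written with vertices in increasing order, are:

  0-simplices (9): [0], [1], [2], [3], [4], [5], [6], [7], [8]
  1-simplices (16): [0,1], [0,3], [0,4], [0,7], [1,2], [1,3], [1,5], [1,7], [2,6], [3,7], [4,7], [4,8], [5,7], [6,7], [6,8], [7,8]
  2-simplices (8): [0,1,3], [0,1,7], [0,3,7], [0,4,7], [1,3,7], [1,5,7], [4,7,8], [6,7,8]
  3-simplices (1): [0,1,3,7]

Hence C_0 ≅ Z^9, C_1 ≅ Z^16, C_2 ≅ Z^8, C_3 ≅ Z^1.

∂_1: C_1 → C_0 sends each edge [p,q] (with p < q) to q − p.
As a 9×16 matrix over Z this has rank 8, with invariant factors (1,1,1,1,1,1,1,1).

∂_2: C_2 → C_1 acts by ∂[p,q,r] = [q,r] − [p,r] + [p,q]. For instance
  ∂[0,3,7] = [3,7] − [0,7] + [0,3],
  ∂[0,1,7] = [1,7] − [0,7] + [0,1].
As a 16×8 matrix over Z this has rank 7, with invariant factors (1,1,1,1,1,1,1).

∂_3: C_3 → C_2 sends each 3-simplex σ to the alternating sum Σ_i (−1)^i (σ with its i-th vertex removed). For instance
  ∂[0,1,3,7] = [1,3,7] − [0,3,7] + [0,1,7] − [0,1,3].
The resulting 8×1 matrix has rank 1, and its Smith normal form has invariant factors (1).

Reading off H_k = ker ∂_k / im ∂_{k+1}:

  H_0: rank C_0 − rank ∂_1 = 9 − 8 = 1, and the invariant factors of ∂_1 are all 1, so H_0 ≅ Z.
  H_1: rank ker ∂_1 − rank ∂_2 = (16 − 8) − 7 = 1, and the invariant factors of ∂_2 are all 1, so H_1 ≅ Z.
  H_2: rank ker ∂_2 − rank ∂_3 = (8 − 7) − 1 = 0, and the invariant factors of ∂_3 are all 1, so H_2 ≅ 0.
  H_3: rank ker ∂_3 − rank ∂_4 = (1 − 1) − 0 = 0, and there is no ∂_4, so H_3 ≅ 0.

As a check, the Euler characteristic is 9 − 16 + 8 − 1 = 0, which agrees with 1 − 1 + 0 − 0 = 0.

Hence the Betti numbers are b_0 = 1, b_1 = 1, b_2 = 0, b_3 = 0.

b_0 = 1, b_1 = 1, b_2 = 0, b_3 = 0.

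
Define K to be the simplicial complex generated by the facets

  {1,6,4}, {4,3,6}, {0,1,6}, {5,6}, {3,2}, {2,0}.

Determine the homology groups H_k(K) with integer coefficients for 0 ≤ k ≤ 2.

K has 7 vertices, 10 edges, 3 triangles.
rank ∂_0 = 0, rank ∂_1 = 6 ⇒ b_0 = 7 − 0 − 6 = 1; all invariant factors of ∂_1 are 1 so no torsion. So H_0 ≅ Z.
rank ∂_1 = 6, rank ∂_2 = 3 ⇒ b_1 = 10 − 6 − 3 = 1; all invariant factors of ∂_2 are 1 so no torsion. So H_1 ≅ Z.
rank ∂_2 = 3, rank ∂_3 = 0 ⇒ b_2 = 3 − 3 − 0 = 0. So H_2 ≅ 0.

H_0 ≅ Z,  H_1 ≅ Z,  H_2 = 0.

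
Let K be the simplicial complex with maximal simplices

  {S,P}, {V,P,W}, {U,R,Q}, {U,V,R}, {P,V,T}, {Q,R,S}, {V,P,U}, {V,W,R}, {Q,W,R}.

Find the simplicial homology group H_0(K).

We work with the vertex ordering P < Q < R < S < T < U < V < W. The simplices of K, each written with vertices in increasing order, are:

  0-simplices (8): P, Q, R, S, T, U, V, W
  1-simplices (16): PS, PT, PU, PV, PW, QR, QS, QU, QW, RS, RU, RV, RW, TV, UV, VW
  2-simplices (8): PTV, PUV, PVW, QRS, QRU, QRW, RUV, RVW

giving chain groups C_0 ≅ Z^8, C_1 ≅ Z^16, C_2 ≅ Z^8.

∂_1: C_1 → C_0 sends each edge [p,q] (with p < q) to q − p.
The resulting 8×16 matrix has rank 7, and its Smith normal form has invariant factors (1,1,1,1,1,1,1).

Boundary ∂_2: C_2 → C_1 acts by ∂[p,q,r] = [q,r] − [p,r] + [p,q]. For instance
  ∂PUV = UV − PV + PU,
  ∂QRS = RS − QS + QR.
The 16×8 boundary matrix has rank 8 and Smith normal form diag(1,1,1,1,1,1,1,1).

Reading off H_k = ker ∂_k / im ∂_{k+1}:

  H_0: rank C_0 − rank ∂_1 = 8 − 7 = 1, and the invariant factors of ∂_1 are all 1, so H_0 = Z.

H_0 = Z.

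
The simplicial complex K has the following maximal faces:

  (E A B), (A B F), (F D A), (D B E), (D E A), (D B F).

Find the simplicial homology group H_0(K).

We work with the vertex ordering A < B < D < E < F. The simplices of K, each written with vertices in increasing order, are:

  0-simplices (5): A, B, D, E, F
  1-simplices (9): AB, AD, AE, AF, BD, BE, BF, DE, DF
  2-simplices (6): ABE, ABF, ADE, ADF, BDE, BDF

so the chain groups are C_0 ≅ Z^5, C_1 ≅ Z^9, C_2 ≅ Z^6.

Boundary ∂_1: C_1 → C_0 sends each edge [p,q] (with p < q) to q − p.
The 5×9 boundary matrix has rank 4 and Smith normal form diag(1,1,1,1).

The boundary map ∂_2: C_2 → C_1 acts by ∂[p,q,r] = [q,r] − [p,r] + [p,q]. For instance
  ∂ABE = BE − AE + AB,
  ∂ADF = DF − AF + AD.
The resulting 9×6 matrix has rank 5, and its Smith normal form has invariant factors (1,1,1,1,1).

Computing H_k = (kernel of ∂_k) / (image of ∂_{k+1}):

  H_0: rank C_0 − rank ∂_1 = 5 − 4 = 1, and the invariant factors of ∂_1 are all 1, so H_0 = Z.

H_0 ≅ Z.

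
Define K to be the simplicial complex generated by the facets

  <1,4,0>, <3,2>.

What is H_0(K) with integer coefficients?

K has 5 vertices, 4 edges, 1 triangle.
rank ∂_0 = 0, rank ∂_1 = 3 ⇒ b_0 = 5 − 0 − 3 = 2; all invariant factors of ∂_1 are 1 so no torsion. So H_0 ≅ Z^2.

H_0 = Z^2.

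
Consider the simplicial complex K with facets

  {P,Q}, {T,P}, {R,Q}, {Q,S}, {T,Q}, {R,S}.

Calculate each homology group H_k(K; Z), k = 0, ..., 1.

H_0 ≅ Z,  H_1 ≅ Z^2.

We work with the vertex ordering P < Q < R < S < T. The simplices of K, each written with vertices in increasing order, are:

  0-simplices (5): P, Q, R, S, T
  1-simplices (6): PQ, PT, QR, QS, QT, RS

giving chain groups C_0 ≅ Z^5, C_1 ≅ Z^6.

∂_1: C_1 → C_0 is given by ∂[p,q] = [q] − [p]. For instance
  ∂PQ = Q − P.
This gives a 5×6 integer matrix of rank 4; reducing to Smith normal form yields diagonal entries (1,1,1,1).

Computing H_k = (kernel of ∂_k) / (image of ∂_{k+1}):

  H_0: rank C_0 − rank ∂_1 = 5 − 4 = 1, and the invariant factors of ∂_1 are all 1, so H_0 = Z.
  H_1: rank ker ∂_1 − rank ∂_2 = (6 − 4) − 0 = 2, and there is no ∂_2, so H_1 = Z^2.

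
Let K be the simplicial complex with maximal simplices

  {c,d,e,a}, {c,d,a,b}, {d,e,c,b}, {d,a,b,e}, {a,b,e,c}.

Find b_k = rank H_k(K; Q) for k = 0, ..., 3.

b_0 = 1, b_1 = 0, b_2 = 0, b_3 = 1.

We work with the vertex ordering a < b < c < d < e. The simplices of K, each written with vertices in increasing order, are:

  0-simplices (5): a, b, c, d, e
  1-simplices (10): ab, ac, ad, ae, bc, bd, be, cd, ce, de
  2-simplices (10): abc, abd, abe, acd, ace, ade, bcd, bce, bde, cde
  3-simplices (5): abcd, abce, abde, acde, bcde

Hence C_0 ≅ Z^5, C_1 ≅ Z^10, C_2 ≅ Z^10, C_3 ≅ Z^5.

The boundary map ∂_1: C_1 → C_0 sends each edge [p,q] (with p < q) to q − p. For instance
  ∂ce = e − c.
As a 5×10 matrix over Z this has rank 4, with invariant factors (1,1,1,1).

Boundary ∂_2: C_2 → C_1 acts by ∂[p,q,r] = [q,r] − [p,r] + [p,q]. For instance
  ∂ace = ce − ae + ac,
  ∂abe = be − ae + ab.
As a 10×10 matrix over Z this has rank 6, with invariant factors (1,1,1,1,1,1).

∂_3: C_3 → C_2 sends each 3-simplex σ to the alternating sum Σ_i (−1)^i (σ with its i-th vertex removed). For instance
  ∂acde = cde − ade + ace − acd,
  ∂abcd = bcd − acd + abd − abc.
This gives a 10×5 integer matrix of rank 4; reducing to Smith normal form yields diagonal entries (1,1,1,1).

Reading off H_k = ker ∂_k / im ∂_{k+1}:

  H_0: rank C_0 − rank ∂_1 = 5 − 4 = 1, and the invariant factors of ∂_1 are all 1, so H_0 ≅ Z.
  H_1: rank ker ∂_1 − rank ∂_2 = (10 − 4) − 6 = 0, and the invariant factors of ∂_2 are all 1, so H_1 ≅ 0.
  H_2: rank ker ∂_2 − rank ∂_3 = (10 − 6) − 4 = 0, and the invariant factors of ∂_3 are all 1, so H_2 ≅ 0.
  H_3: rank ker ∂_3 − rank ∂_4 = (5 − 4) − 0 = 1, and there is no ∂_4, so H_3 ≅ Z.

As a check, the Euler characteristic is 5 − 10 + 10 − 5 = 0, which agrees with 1 − 0 + 0 − 1 = 0.
(K is a triangulation of the 3-sphere S^3.)

Hence the Betti numbers are b_0 = 1, b_1 = 0, b_2 = 0, b_3 = 1.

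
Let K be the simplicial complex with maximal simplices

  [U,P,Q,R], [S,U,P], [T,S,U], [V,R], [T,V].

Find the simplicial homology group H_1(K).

We work with the vertex ordering P < Q < R < S < T < U < V. The simplices of K, each written with vertices in increasing order, are:

  0-simplices (7): P, Q, R, S, T, U, V
  1-simplices (12): PQ, PR, PS, PU, QR, QU, RU, RV, ST, SU, TU, TV
  2-simplices (6): PQR, PQU, PRU, PSU, QRU, STU
  3-simplices (1): PQRU

Hence C_0 ≅ Z^7, C_1 ≅ Z^12, C_2 ≅ Z^6, C_3 ≅ Z^1.

Boundary ∂_1: C_1 → C_0 maps an edge to its endpoints' difference, ∂[p,q] = q − p.
This gives a 7×12 integer matrix of rank 6; reducing to Smith normal form yields diagonal entries (1,1,1,1,1,1).

The boundary map ∂_2: C_2 → C_1 sends each 2-simplex [p,q,r] to [q,r] − [p,r] + [p,q]. For instance
  ∂STU = TU − SU + ST,
  ∂PRU = RU − PU + PR.
This gives a 12×6 integer matrix of rank 5; reducing to Smith normal form yields diagonal entries (1,1,1,1,1).

The boundary map ∂_3: C_3 → C_2 sends each 3-simplex σ to the alternating sum Σ_i (−1)^i (σ with its i-th vertex removed). For instance
  ∂PQRU = QRU − PRU + PQU − PQR.
As a 6×1 matrix over Z this has rank 1, with invariant factors (1).

From H_k ≅ ker(∂_k) / im(∂_{k+1}) we obtain:

  H_1: rank ker ∂_1 − rank ∂_2 = (12 − 6) − 5 = 1, and the invariant factors of ∂_2 are all 1, so H_1 = Z.

H_1 ≅ Z.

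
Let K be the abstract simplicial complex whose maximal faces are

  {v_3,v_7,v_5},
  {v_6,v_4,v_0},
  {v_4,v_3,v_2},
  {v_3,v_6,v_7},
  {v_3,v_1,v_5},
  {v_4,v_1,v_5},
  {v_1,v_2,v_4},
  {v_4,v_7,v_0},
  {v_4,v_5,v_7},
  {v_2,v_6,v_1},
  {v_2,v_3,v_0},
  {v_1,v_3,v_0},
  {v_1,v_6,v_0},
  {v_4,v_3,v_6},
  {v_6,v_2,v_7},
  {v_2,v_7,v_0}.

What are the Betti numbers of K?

b_0 = 1, b_1 = 2, b_2 = 1.

We work with the vertex ordering v_0 < v_1 < v_2 < v_3 < v_4 < v_5 < v_6 < v_7. The simplices of K, each written with vertices in increasing order, are:

  0-simplices (8): [v_0], [v_1], [v_2], [v_3], [v_4], [v_5], [v_6], [v_7]
  1-simplices (24): (24 of them)
  2-simplices (16): (16 of them)

so the chain groups are C_0 ≅ Z^8, C_1 ≅ Z^24, C_2 ≅ Z^16.

Boundary ∂_1: C_1 → C_0 is given by ∂[p,q] = [q] − [p]. For instance
  ∂[v_2,v_6] = [v_6] − [v_2].
This gives a 8×24 integer matrix of rank 7; reducing to Smith normal form yields diagonal entries (1,1,1,1,1,1,1).

Boundary ∂_2: C_2 → C_1 acts by ∂[p,q,r] = [q,r] − [p,r] + [p,q]. For instance
  ∂[v_1,v_4,v_5] = [v_4,v_5] − [v_1,v_5] + [v_1,v_4],
  ∂[v_3,v_4,v_6] = [v_4,v_6] − [v_3,v_6] + [v_3,v_4].
The 24×16 boundary matrix has rank 15 and Smith normal form diag(1,1,1,1,1,1,1,1,1,1,1,1,1,1,1).

Reading off H_k = ker ∂_k / im ∂_{k+1}:

  H_0: rank C_0 − rank ∂_1 = 8 − 7 = 1, and the invariant factors of ∂_1 are all 1, so H_0 = Z.
  H_1: rank ker ∂_1 − rank ∂_2 = (24 − 7) − 15 = 2, and the invariant factors of ∂_2 are all 1, so H_1 = Z^2.
  H_2: rank ker ∂_2 − rank ∂_3 = (16 − 15) − 0 = 1, and there is no ∂_3, so H_2 = Z.

As a check, the Euler characteristic is 8 − 24 + 16 = 0, which agrees with 1 − 2 + 1 = 0.

Hence the Betti numbers are b_0 = 1, b_1 = 2, b_2 = 1.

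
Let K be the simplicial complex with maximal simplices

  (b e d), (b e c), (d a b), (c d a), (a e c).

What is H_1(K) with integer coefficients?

H_1 ≅ Z.

K has 5 vertices, 10 edges, 5 triangles.
rank ∂_1 = 4, rank ∂_2 = 5 ⇒ b_1 = 10 − 4 − 5 = 1; all invariant factors of ∂_2 are 1 so no torsion. So H_1 = Z.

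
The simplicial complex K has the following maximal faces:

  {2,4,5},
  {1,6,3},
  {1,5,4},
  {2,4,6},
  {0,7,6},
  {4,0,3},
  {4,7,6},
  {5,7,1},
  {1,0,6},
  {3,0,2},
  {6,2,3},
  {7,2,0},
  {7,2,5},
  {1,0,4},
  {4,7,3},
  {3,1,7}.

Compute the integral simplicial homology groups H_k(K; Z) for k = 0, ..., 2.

H_0 ≅ Z,  H_1 ≅ Z^2,  H_2 ≅ Z.

Take the total order 0 < 1 < 2 < 3 < 4 < 5 < 6 < 7 on the vertex set. Then K (dimension 2) consists of the simplices:

  0-simplices (8): [0], [1], [2], [3], [4], [5], [6], [7]
  1-simplices (24): (24 of them)
  2-simplices (16): [0,1,4], [0,1,6], [0,2,3], [0,2,7], [0,3,4], [0,6,7], [1,3,6], [1,3,7], [1,4,5], [1,5,7], [2,3,6], [2,4,5], [2,4,6], [2,5,7], [3,4,7], [4,6,7]

Hence C_0 ≅ Z^8, C_1 ≅ Z^24, C_2 ≅ Z^16.

∂_1: C_1 → C_0 is given by ∂[p,q] = [q] − [p]. For instance
  ∂[0,7] = [7] − [0].
The 8×24 boundary matrix has rank 7 and Smith normal form diag(1,1,1,1,1,1,1).

∂_2: C_2 → C_1 acts by ∂[p,q,r] = [q,r] − [p,r] + [p,q]. For instance
  ∂[0,2,7] = [2,7] − [0,7] + [0,2],
  ∂[0,1,4] = [1,4] − [0,4] + [0,1].
This gives a 24×16 integer matrix of rank 15; reducing to Smith normal form yields diagonal entries (1,1,1,1,1,1,1,1,1,1,1,1,1,1,1).

Computing H_k = (kernel of ∂_k) / (image of ∂_{k+1}):

  H_0: rank C_0 − rank ∂_1 = 8 − 7 = 1, and the invariant factors of ∂_1 are all 1, so H_0 ≅ Z.
  H_1: rank ker ∂_1 − rank ∂_2 = (24 − 7) − 15 = 2, and the invariant factors of ∂_2 are all 1, so H_1 ≅ Z^2.
  H_2: rank ker ∂_2 − rank ∂_3 = (16 − 15) − 0 = 1, and there is no ∂_3, so H_2 ≅ Z.

As a check, the Euler characteristic is 8 − 24 + 16 = 0, which agrees with 1 − 2 + 1 = 0.
(K is a triangulation of the torus T^2.)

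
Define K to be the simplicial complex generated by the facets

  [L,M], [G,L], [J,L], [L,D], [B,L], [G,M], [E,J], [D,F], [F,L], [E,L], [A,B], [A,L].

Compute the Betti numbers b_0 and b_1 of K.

Take the total order A < B < D < E < F < G < J < L < M on the vertex set. Then K (dimension 1) consists of the simplices:

  0-simplices (9): A, B, D, E, F, G, J, L, M
  1-simplices (12): AB, AL, BL, DF, DL, EJ, EL, FL, GL, GM, JL, LM

giving chain groups C_0 ≅ Z^9, C_1 ≅ Z^12.

Boundary ∂_1: C_1 → C_0 sends each edge [p,q] (with p < q) to q − p.
As a 9×12 matrix over Z this has rank 8, with invariant factors (1,1,1,1,1,1,1,1).

Computing H_k = (kernel of ∂_k) / (image of ∂_{k+1}):

  H_0: rank C_0 − rank ∂_1 = 9 − 8 = 1, and the invariant factors of ∂_1 are all 1, so H_0 ≅ Z.
  H_1: rank ker ∂_1 − rank ∂_2 = (12 − 8) − 0 = 4, and there is no ∂_2, so H_1 ≅ Z^4.

As a check, the Euler characteristic is 9 − 12 = -3, which agrees with 1 − 4 = -3.

Hence the Betti numbers are b_0 = 1, b_1 = 4.

b_0 = 1, b_1 = 4.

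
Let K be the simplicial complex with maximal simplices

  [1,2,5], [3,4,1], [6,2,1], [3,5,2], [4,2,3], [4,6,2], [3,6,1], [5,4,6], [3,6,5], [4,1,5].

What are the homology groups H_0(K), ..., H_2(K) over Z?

H_0 = Z,  H_1 = Z_2,  H_2 = 0.

K has 6 vertices, 15 edges, 10 triangles.
rank ∂_0 = 0, rank ∂_1 = 5 ⇒ b_0 = 6 − 0 − 5 = 1; all invariant factors of ∂_1 are 1 so no torsion. So H_0 = Z.
rank ∂_1 = 5, rank ∂_2 = 10 ⇒ b_1 = 15 − 5 − 10 = 0; ∂_2 has invariant factor(s) [2] giving torsion. So H_1 = Z_2.
rank ∂_2 = 10, rank ∂_3 = 0 ⇒ b_2 = 10 − 10 − 0 = 0. So H_2 = 0.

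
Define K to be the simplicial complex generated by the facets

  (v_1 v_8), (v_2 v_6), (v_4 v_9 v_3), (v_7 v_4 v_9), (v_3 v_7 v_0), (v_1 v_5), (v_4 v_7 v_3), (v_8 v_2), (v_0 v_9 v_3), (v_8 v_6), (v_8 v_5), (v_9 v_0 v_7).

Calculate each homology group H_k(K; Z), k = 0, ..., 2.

Fix the vertex order v_0 < v_1 < v_2 < v_3 < v_4 < v_5 < v_6 < v_7 < v_8 < v_9 and write every simplex with vertices in increasing order. Then dim K = 2 and the simplices of K are:

  0-simplices (10): [v_0], [v_1], [v_2], [v_3], [v_4], [v_5], [v_6], [v_7], [v_8], [v_9]
  1-simplices (15): (15 of them)
  2-simplices (6): [v_0,v_3,v_7], [v_0,v_3,v_9], [v_0,v_7,v_9], [v_3,v_4,v_7], [v_3,v_4,v_9], [v_4,v_7,v_9]

so the chain groups are C_0 ≅ Z^10, C_1 ≅ Z^15, C_2 ≅ Z^6.

The boundary map ∂_1: C_1 → C_0 is given by ∂[p,q] = [q] − [p]. For instance
  ∂[v_5,v_8] = [v_8] − [v_5].
The 10×15 boundary matrix has rank 8 and Smith normal form diag(1,1,1,1,1,1,1,1).

Boundary ∂_2: C_2 → C_1 acts by ∂[p,q,r] = [q,r] − [p,r] + [p,q]. For instance
  ∂[v_0,v_3,v_9] = [v_3,v_9] − [v_0,v_9] + [v_0,v_3],
  ∂[v_4,v_7,v_9] = [v_7,v_9] − [v_4,v_9] + [v_4,v_7].
As a 15×6 matrix over Z this has rank 5, with invariant factors (1,1,1,1,1).

From H_k ≅ ker(∂_k) / im(∂_{k+1}) we obtain:

  H_0: rank C_0 − rank ∂_1 = 10 − 8 = 2, and the invariant factors of ∂_1 are all 1, so H_0 ≅ Z^2.
  H_1: rank ker ∂_1 − rank ∂_2 = (15 − 8) − 5 = 2, and the invariant factors of ∂_2 are all 1, so H_1 ≅ Z^2.
  H_2: rank ker ∂_2 − rank ∂_3 = (6 − 5) − 0 = 1, and there is no ∂_3, so H_2 ≅ Z.

H_0 = Z^2,  H_1 = Z^2,  H_2 = Z.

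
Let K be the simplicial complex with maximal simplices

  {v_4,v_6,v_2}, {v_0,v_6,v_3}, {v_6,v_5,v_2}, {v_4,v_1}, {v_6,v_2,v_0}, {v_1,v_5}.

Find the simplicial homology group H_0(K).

H_0 = Z.

Order the vertices as v_0 < v_1 < v_2 < v_3 < v_4 < v_5 < v_6. Listing each simplex with vertices in this order, K has dimension 2 with simplices:

  0-simplices (7): [v_0], [v_1], [v_2], [v_3], [v_4], [v_5], [v_6]
  1-simplices (11): [v_0,v_2], [v_0,v_3], [v_0,v_6], [v_1,v_4], [v_1,v_5], [v_2,v_4], [v_2,v_5], [v_2,v_6], [v_3,v_6], [v_4,v_6], [v_5,v_6]
  2-simplices (4): [v_0,v_2,v_6], [v_0,v_3,v_6], [v_2,v_4,v_6], [v_2,v_5,v_6]

giving chain groups C_0 ≅ Z^7, C_1 ≅ Z^11, C_2 ≅ Z^4.

Boundary ∂_1: C_1 → C_0 maps an edge to its endpoints' difference, ∂[p,q] = q − p. For instance
  ∂[v_1,v_4] = [v_4] − [v_1].
As a 7×11 matrix over Z this has rank 6, with invariant factors (1,1,1,1,1,1).

The boundary map ∂_2: C_2 → C_1 sends each 2-simplex [p,q,r] to [q,r] − [p,r] + [p,q]. For instance
  ∂[v_2,v_5,v_6] = [v_5,v_6] − [v_2,v_6] + [v_2,v_5],
  ∂[v_0,v_2,v_6] = [v_2,v_6] − [v_0,v_6] + [v_0,v_2].
As a 11×4 matrix over Z this has rank 4, with invariant factors (1,1,1,1).

Computing H_k = (kernel of ∂_k) / (image of ∂_{k+1}):

  H_0: rank C_0 − rank ∂_1 = 7 − 6 = 1, and the invariant factors of ∂_1 are all 1, so H_0 = Z.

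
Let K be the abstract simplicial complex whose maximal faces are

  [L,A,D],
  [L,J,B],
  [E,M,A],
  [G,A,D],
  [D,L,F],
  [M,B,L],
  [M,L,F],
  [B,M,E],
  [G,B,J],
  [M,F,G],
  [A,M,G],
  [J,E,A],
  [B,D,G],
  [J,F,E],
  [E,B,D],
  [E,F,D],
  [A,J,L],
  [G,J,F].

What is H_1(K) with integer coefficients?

H_1 ≅ Z^2.

Order the vertices as A < B < D < E < F < G < J < L < M. Listing each simplex with vertices in this order, K has dimension 2 with simplices:

  0-simplices (9): A, B, D, E, F, G, J, L, M
  1-simplices (27): AD, AE, AG, AJ, AL, AM, BD, BE, BG, BJ, BL, BM, DE, DF, DG, DL, EF, EJ, EM, FG, FJ, FL, FM, GJ, GM, JL, LM
  2-simplices (18): ADG, ADL, AEJ, AEM, AGM, AJL, BDE, BDG, BEM, BGJ, BJL, BLM, DEF, DFL, EFJ, FGJ, FGM, FLM

giving chain groups C_0 ≅ Z^9, C_1 ≅ Z^27, C_2 ≅ Z^18.

∂_1: C_1 → C_0 maps an edge to its endpoints' difference, ∂[p,q] = q − p. For instance
  ∂BG = G − B.
The 9×27 boundary matrix has rank 8 and Smith normal form diag(1,1,1,1,1,1,1,1).

Boundary ∂_2: C_2 → C_1 maps a triangle to the signed sum of its edges. For instance
  ∂FLM = LM − FM + FL,
  ∂BJL = JL − BL + BJ.
This gives a 27×18 integer matrix of rank 17; reducing to Smith normal form yields diagonal entries (1,1,1,1,1,1,1,1,1,1,1,1,1,1,1,1,1).

Computing H_k = (kernel of ∂_k) / (image of ∂_{k+1}):

  H_1: rank ker ∂_1 − rank ∂_2 = (27 − 8) − 17 = 2, and the invariant factors of ∂_2 are all 1, so H_1 ≅ Z^2.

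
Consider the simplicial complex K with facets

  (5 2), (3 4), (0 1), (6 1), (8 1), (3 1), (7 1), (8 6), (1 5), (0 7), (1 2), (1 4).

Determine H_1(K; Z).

H_1 = Z^4.

Take the total order 0 < 1 < 2 < 3 < 4 < 5 < 6 < 7 < 8 on the vertex set. Then K (dimension 1) consists of the simplices:

  0-simplices (9): [0], [1], [2], [3], [4], [5], [6], [7], [8]
  1-simplices (12): [0,1], [0,7], [1,2], [1,3], [1,4], [1,5], [1,6], [1,7], [1,8], [2,5], [3,4], [6,8]

giving chain groups C_0 ≅ Z^9, C_1 ≅ Z^12.

∂_1: C_1 → C_0 maps an edge to its endpoints' difference, ∂[p,q] = q − p. For instance
  ∂[6,8] = [8] − [6].
As a 9×12 matrix over Z this has rank 8, with invariant factors (1,1,1,1,1,1,1,1).

From H_k ≅ ker(∂_k) / im(∂_{k+1}) we obtain:

  H_1: rank ker ∂_1 − rank ∂_2 = (12 − 8) − 0 = 4, and there is no ∂_2, so H_1 = Z^4.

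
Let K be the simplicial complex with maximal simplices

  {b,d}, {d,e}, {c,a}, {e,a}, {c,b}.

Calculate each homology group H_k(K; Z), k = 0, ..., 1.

K has 5 vertices, 5 edges.
rank ∂_0 = 0, rank ∂_1 = 4 ⇒ b_0 = 5 − 0 − 4 = 1; all invariant factors of ∂_1 are 1 so no torsion. So H_0 = Z.
rank ∂_1 = 4, rank ∂_2 = 0 ⇒ b_1 = 5 − 4 − 0 = 1. So H_1 = Z.

H_0 = Z,  H_1 = Z.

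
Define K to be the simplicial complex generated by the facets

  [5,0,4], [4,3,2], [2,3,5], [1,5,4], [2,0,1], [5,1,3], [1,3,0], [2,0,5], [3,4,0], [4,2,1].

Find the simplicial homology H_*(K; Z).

Fix the vertex order 0 < 1 < 2 < 3 < 4 < 5 and write every simplex with vertices in increasing order. Then dim K = 2 and the simplices of K are:

  0-simplices (6): [0], [1], [2], [3], [4], [5]
  1-simplices (15): [0,1], [0,2], [0,3], [0,4], [0,5], [1,2], [1,3], [1,4], [1,5], [2,3], [2,4], [2,5], [3,4], [3,5], [4,5]
  2-simplices (10): [0,1,2], [0,1,3], [0,2,5], [0,3,4], [0,4,5], [1,2,4], [1,3,5], [1,4,5], [2,3,4], [2,3,5]

so the chain groups are C_0 ≅ Z^6, C_1 ≅ Z^15, C_2 ≅ Z^10.

∂_1: C_1 → C_0 is given by ∂[p,q] = [q] − [p]. For instance
  ∂[2,4] = [4] − [2].
The 6×15 boundary matrix has rank 5 and Smith normal form diag(1,1,1,1,1).

Boundary ∂_2: C_2 → C_1 sends each 2-simplex [p,q,r] to [q,r] − [p,r] + [p,q]. For instance
  ∂[0,1,3] = [1,3] − [0,3] + [0,1],
  ∂[2,3,5] = [3,5] − [2,5] + [2,3].
The 15×10 boundary matrix has rank 10 and Smith normal form diag(1,1,1,1,1,1,1,1,1,2).

Computing H_k = (kernel of ∂_k) / (image of ∂_{k+1}):

  H_0: rank C_0 − rank ∂_1 = 6 − 5 = 1, and the invariant factors of ∂_1 are all 1, so H_0 = Z.
  H_1: rank ker ∂_1 − rank ∂_2 = (15 − 5) − 10 = 0, and ∂_2 has invariant factor 2 > 1, so H_1 = Z/2.
  H_2: rank ker ∂_2 − rank ∂_3 = (10 − 10) − 0 = 0, and there is no ∂_3, so H_2 = 0.

H_0 ≅ Z,  H_1 ≅ Z/2,  H_2 = 0.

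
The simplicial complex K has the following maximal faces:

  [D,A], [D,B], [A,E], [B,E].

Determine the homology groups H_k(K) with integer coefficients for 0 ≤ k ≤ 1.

Take the total order A < B < D < E on the vertex set. Then K (dimension 1) consists of the simplices:

  0-simplices (4): A, B, D, E
  1-simplices (4): AD, AE, BD, BE

so the chain groups are C_0 ≅ Z^4, C_1 ≅ Z^4.

∂_1: C_1 → C_0 maps an edge to its endpoints' difference, ∂[p,q] = q − p.
As a 4×4 matrix over Z this has rank 3, with invariant factors (1,1,1).

Reading off H_k = ker ∂_k / im ∂_{k+1}:

  H_0: rank C_0 − rank ∂_1 = 4 − 3 = 1, and the invariant factors of ∂_1 are all 1, so H_0 ≅ Z.
  H_1: rank ker ∂_1 − rank ∂_2 = (4 − 3) − 0 = 1, and there is no ∂_2, so H_1 ≅ Z.

As a check, the Euler characteristic is 4 − 4 = 0, which agrees with 1 − 1 = 0.

H_0 = Z,  H_1 = Z.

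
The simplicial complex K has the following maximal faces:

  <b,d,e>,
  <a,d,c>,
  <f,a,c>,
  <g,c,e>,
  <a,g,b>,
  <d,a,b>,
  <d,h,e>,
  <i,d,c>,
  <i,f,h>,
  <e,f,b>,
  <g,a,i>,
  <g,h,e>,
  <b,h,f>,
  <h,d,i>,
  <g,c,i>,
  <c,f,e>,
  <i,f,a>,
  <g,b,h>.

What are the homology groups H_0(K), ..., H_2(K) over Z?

H_0 ≅ Z,  H_1 ≅ Z ⊕ Z_2,  H_2 = 0.

Fix the vertex order a < b < c < d < e < f < g < h < i and write every simplex with vertices in increasing order. Then dim K = 2 and the simplices of K are:

  0-simplices (9): a, b, c, d, e, f, g, h, i
  1-simplices (27): ab, ac, ad, af, ag, ai, bd, be, bf, bg, bh, cd, ce, cf, cg, ci, de, dh, di, ef, eg, eh, fh, fi, gh, gi, hi
  2-simplices (18): abd, abg, acd, acf, afi, agi, bde, bef, bfh, bgh, cdi, cef, ceg, cgi, deh, dhi, egh, fhi

giving chain groups C_0 ≅ Z^9, C_1 ≅ Z^27, C_2 ≅ Z^18.

∂_1: C_1 → C_0 maps an edge to its endpoints' difference, ∂[p,q] = q − p. For instance
  ∂be = e − b.
The 9×27 boundary matrix has rank 8 and Smith normal form diag(1,1,1,1,1,1,1,1).

The boundary map ∂_2: C_2 → C_1 maps a triangle to the signed sum of its edges. For instance
  ∂deh = eh − dh + de,
  ∂bgh = gh − bh + bg.
This gives a 27×18 integer matrix of rank 18; reducing to Smith normal form yields diagonal entries (1,1,1,1,1,1,1,1,1,1,1,1,1,1,1,1,1,2).

Reading off H_k = ker ∂_k / im ∂_{k+1}:

  H_0: rank C_0 − rank ∂_1 = 9 − 8 = 1, and the invariant factors of ∂_1 are all 1, so H_0 ≅ Z.
  H_1: rank ker ∂_1 − rank ∂_2 = (27 − 8) − 18 = 1, and ∂_2 has invariant factor 2 > 1, so H_1 ≅ Z ⊕ Z_2.
  H_2: rank ker ∂_2 − rank ∂_3 = (18 − 18) − 0 = 0, and there is no ∂_3, so H_2 ≅ 0.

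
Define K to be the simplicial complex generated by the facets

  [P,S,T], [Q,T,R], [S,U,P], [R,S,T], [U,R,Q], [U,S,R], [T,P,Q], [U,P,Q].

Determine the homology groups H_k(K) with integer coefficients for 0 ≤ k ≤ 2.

We work with the vertex ordering P < Q < R < S < T < U. The simplices of K, each written with vertices in increasing order, are:

  0-simplices (6): P, Q, R, S, T, U
  1-simplices (12): PQ, PS, PT, PU, QR, QT, QU, RS, RT, RU, ST, SU
  2-simplices (8): PQT, PQU, PST, PSU, QRT, QRU, RST, RSU

Hence C_0 ≅ Z^6, C_1 ≅ Z^12, C_2 ≅ Z^8.

Boundary ∂_1: C_1 → C_0 is given by ∂[p,q] = [q] − [p]. For instance
  ∂SU = U − S.
The 6×12 boundary matrix has rank 5 and Smith normal form diag(1,1,1,1,1).

∂_2: C_2 → C_1 maps a triangle to the signed sum of its edges. For instance
  ∂QRT = RT − QT + QR,
  ∂PQU = QU − PU + PQ.
As a 12×8 matrix over Z this has rank 7, with invariant factors (1,1,1,1,1,1,1).

Now H_k = ker ∂_k / im ∂_{k+1}, so:

  H_0: rank C_0 − rank ∂_1 = 6 − 5 = 1, and the invariant factors of ∂_1 are all 1, so H_0 = Z.
  H_1: rank ker ∂_1 − rank ∂_2 = (12 − 5) − 7 = 0, and the invariant factors of ∂_2 are all 1, so H_1 = 0.
  H_2: rank ker ∂_2 − rank ∂_3 = (8 − 7) − 0 = 1, and there is no ∂_3, so H_2 = Z.

H_0 ≅ Z,  H_1 = 0,  H_2 ≅ Z.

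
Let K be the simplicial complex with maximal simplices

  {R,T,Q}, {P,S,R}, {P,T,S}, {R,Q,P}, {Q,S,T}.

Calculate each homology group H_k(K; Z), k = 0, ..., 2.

K has 5 vertices, 10 edges, 5 triangles.
rank ∂_0 = 0, rank ∂_1 = 4 ⇒ b_0 = 5 − 0 − 4 = 1; all invariant factors of ∂_1 are 1 so no torsion. So H_0 = Z.
rank ∂_1 = 4, rank ∂_2 = 5 ⇒ b_1 = 10 − 4 − 5 = 1; all invariant factors of ∂_2 are 1 so no torsion. So H_1 = Z.
rank ∂_2 = 5, rank ∂_3 = 0 ⇒ b_2 = 5 − 5 − 0 = 0. So H_2 = 0.

H_0 = Z,  H_1 = Z,  H_2 = 0.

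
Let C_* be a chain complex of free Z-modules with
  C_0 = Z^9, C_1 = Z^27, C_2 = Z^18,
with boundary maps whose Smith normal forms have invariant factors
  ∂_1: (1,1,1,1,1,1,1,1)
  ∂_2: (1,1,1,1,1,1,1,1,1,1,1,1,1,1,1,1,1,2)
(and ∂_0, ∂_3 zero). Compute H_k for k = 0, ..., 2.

H_0: b_0 = 9 − 0 − 8 = 1; torsion from ∂_1 factors > 1: none. So H_0 ≅ Z.
H_1: b_1 = 27 − 8 − 18 = 1; torsion from ∂_2 factors > 1: [2]. So H_1 ≅ Z ⊕ Z/2.
H_2: b_2 = 18 − 18 − 0 = 0; torsion from ∂_3 factors > 1: none. So H_2 ≅ 0.

H_0 ≅ Z,  H_1 ≅ Z ⊕ Z/2,  H_2 = 0.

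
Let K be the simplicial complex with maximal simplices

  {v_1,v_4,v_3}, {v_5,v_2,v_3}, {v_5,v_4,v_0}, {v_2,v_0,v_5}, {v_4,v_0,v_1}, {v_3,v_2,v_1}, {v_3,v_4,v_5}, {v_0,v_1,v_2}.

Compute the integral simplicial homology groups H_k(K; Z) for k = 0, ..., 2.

H_0 ≅ Z,  H_1 = 0,  H_2 ≅ Z.

We work with the vertex ordering v_0 < v_1 < v_2 < v_3 < v_4 < v_5. The simplices of K, each written with vertices in increasing order, are:

  0-simplices (6): [v_0], [v_1], [v_2], [v_3], [v_4], [v_5]
  1-simplices (12): [v_0,v_1], [v_0,v_2], [v_0,v_4], [v_0,v_5], [v_1,v_2], [v_1,v_3], [v_1,v_4], [v_2,v_3], [v_2,v_5], [v_3,v_4], [v_3,v_5], [v_4,v_5]
  2-simplices (8): [v_0,v_1,v_2], [v_0,v_1,v_4], [v_0,v_2,v_5], [v_0,v_4,v_5], [v_1,v_2,v_3], [v_1,v_3,v_4], [v_2,v_3,v_5], [v_3,v_4,v_5]

giving chain groups C_0 ≅ Z^6, C_1 ≅ Z^12, C_2 ≅ Z^8.

The boundary map ∂_1: C_1 → C_0 is given by ∂[p,q] = [q] − [p].
As a 6×12 matrix over Z this has rank 5, with invariant factors (1,1,1,1,1).

The boundary map ∂_2: C_2 → C_1 sends each 2-simplex [p,q,r] to [q,r] − [p,r] + [p,q]. For instance
  ∂[v_0,v_1,v_2] = [v_1,v_2] − [v_0,v_2] + [v_0,v_1],
  ∂[v_1,v_3,v_4] = [v_3,v_4] − [v_1,v_4] + [v_1,v_3].
As a 12×8 matrix over Z this has rank 7, with invariant factors (1,1,1,1,1,1,1).

Computing H_k = (kernel of ∂_k) / (image of ∂_{k+1}):

  H_0: rank C_0 − rank ∂_1 = 6 − 5 = 1, and the invariant factors of ∂_1 are all 1, so H_0 = Z.
  H_1: rank ker ∂_1 − rank ∂_2 = (12 − 5) − 7 = 0, and the invariant factors of ∂_2 are all 1, so H_1 = 0.
  H_2: rank ker ∂_2 − rank ∂_3 = (8 − 7) − 0 = 1, and there is no ∂_3, so H_2 = Z.

As a check, the Euler characteristic is 6 − 12 + 8 = 2, which agrees with 1 − 0 + 1 = 2.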